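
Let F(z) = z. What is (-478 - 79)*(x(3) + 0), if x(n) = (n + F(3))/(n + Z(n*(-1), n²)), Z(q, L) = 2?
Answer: -3342/5 ≈ -668.40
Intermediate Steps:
x(n) = (3 + n)/(2 + n) (x(n) = (n + 3)/(n + 2) = (3 + n)/(2 + n))
(-478 - 79)*(x(3) + 0) = (-478 - 79)*((3 + 3)/(2 + 3) + 0) = -557*(6/5 + 0) = -557*6/5 = -3342/5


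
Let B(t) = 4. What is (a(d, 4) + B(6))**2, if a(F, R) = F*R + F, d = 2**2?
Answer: 576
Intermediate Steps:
d = 4
a(F, R) = F + F*R
(a(d, 4) + B(6))**2 = (4*(1 + 4) + 4)**2 = (4*5 + 4)**2 = (20 + 4)**2 = 24**2 = 576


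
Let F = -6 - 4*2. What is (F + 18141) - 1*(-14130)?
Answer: 32257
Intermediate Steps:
F = -14 (F = -6 - 8 = -14)
(F + 18141) - 1*(-14130) = (-14 + 18141) - 1*(-14130) = 18127 + 14130 = 32257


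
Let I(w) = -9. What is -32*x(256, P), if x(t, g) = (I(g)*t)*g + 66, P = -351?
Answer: -25880640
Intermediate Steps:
x(t, g) = 66 - 9*g*t (x(t, g) = (-9*t)*g + 66 = -9*g*t + 66 = 66 - 9*g*t)
-32*x(256, P) = -32*(66 - 9*(-351)*256) = -32*(66 + 808704) = -32*808770 = -25880640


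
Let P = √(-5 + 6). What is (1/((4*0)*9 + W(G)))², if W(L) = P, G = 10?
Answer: 1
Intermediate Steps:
P = 1 (P = √1 = 1)
W(L) = 1
(1/((4*0)*9 + W(G)))² = (1/((4*0)*9 + 1))² = (1/(0*9 + 1))² = (1/(0 + 1))² = (1/1)² = 1² = 1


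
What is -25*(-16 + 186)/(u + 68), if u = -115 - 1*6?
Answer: 4250/53 ≈ 80.189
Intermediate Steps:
u = -121 (u = -115 - 6 = -121)
-25*(-16 + 186)/(u + 68) = -25*(-16 + 186)/(-121 + 68) = -4250/(-53) = -4250*(-1)/53 = -25*(-170/53) = 4250/53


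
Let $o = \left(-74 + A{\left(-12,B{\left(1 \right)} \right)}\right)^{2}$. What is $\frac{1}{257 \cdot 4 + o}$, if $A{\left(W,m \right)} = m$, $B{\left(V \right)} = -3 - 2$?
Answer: $\frac{1}{7269} \approx 0.00013757$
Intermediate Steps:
$B{\left(V \right)} = -5$
$o = 6241$ ($o = \left(-74 - 5\right)^{2} = \left(-79\right)^{2} = 6241$)
$\frac{1}{257 \cdot 4 + o} = \frac{1}{257 \cdot 4 + 6241} = \frac{1}{1028 + 6241} = \frac{1}{7269}$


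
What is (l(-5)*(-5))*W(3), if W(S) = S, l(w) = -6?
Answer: 90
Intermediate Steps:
(l(-5)*(-5))*W(3) = -6*(-5)*3 = 30*3 = 90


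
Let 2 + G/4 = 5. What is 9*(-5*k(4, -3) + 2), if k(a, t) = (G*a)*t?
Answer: 6498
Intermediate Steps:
G = 12 (G = -8 + 4*5 = -8 + 20 = 12)
k(a, t) = 12*a*t (k(a, t) = (12*a)*t = 12*a*t)
9*(-5*k(4, -3) + 2) = 9*(-60*4*(-3) + 2) = 9*(-5*(-144) + 2) = 9*(720 + 2) = 9*722 = 6498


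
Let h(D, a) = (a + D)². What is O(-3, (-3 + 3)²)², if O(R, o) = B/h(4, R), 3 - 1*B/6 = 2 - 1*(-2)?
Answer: 36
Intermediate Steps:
h(D, a) = (D + a)²
B = -6 (B = 18 - 6*(2 - 1*(-2)) = 18 - 6*(2 + 2) = 18 - 6*4 = 18 - 24 = -6)
O(R, o) = -6/(4 + R)²
O(-3, (-3 + 3)²)² = (-6/(4 - 3)²)² = (-6/1²)² = (-6*1)² = (-6)² = 36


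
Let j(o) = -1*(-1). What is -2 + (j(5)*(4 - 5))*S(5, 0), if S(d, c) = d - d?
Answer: -2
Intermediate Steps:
S(d, c) = 0
j(o) = 1
-2 + (j(5)*(4 - 5))*S(5, 0) = -2 + (1*(4 - 5))*0 = -2 + (1*(-1))*0 = -2 - 1*0 = -2 + 0 = -2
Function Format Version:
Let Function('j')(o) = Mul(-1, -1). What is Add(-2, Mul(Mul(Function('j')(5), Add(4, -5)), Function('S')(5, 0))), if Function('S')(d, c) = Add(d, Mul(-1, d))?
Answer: -2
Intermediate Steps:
Function('S')(d, c) = 0
Function('j')(o) = 1
Add(-2, Mul(Mul(Function('j')(5), Add(4, -5)), Function('S')(5, 0))) = Add(-2, Mul(Mul(1, Add(4, -5)), 0)) = Add(-2, Mul(Mul(1, -1), 0)) = Add(-2, Mul(-1, 0)) = Add(-2, 0) = -2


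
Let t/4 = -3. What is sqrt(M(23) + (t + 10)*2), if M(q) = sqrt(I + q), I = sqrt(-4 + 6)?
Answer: sqrt(-4 + sqrt(23 + sqrt(2))) ≈ 0.97009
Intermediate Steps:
t = -12 (t = 4*(-3) = -12)
I = sqrt(2) ≈ 1.4142
M(q) = sqrt(q + sqrt(2)) (M(q) = sqrt(sqrt(2) + q) = sqrt(q + sqrt(2)))
sqrt(M(23) + (t + 10)*2) = sqrt(sqrt(23 + sqrt(2)) + (-12 + 10)*2) = sqrt(sqrt(23 + sqrt(2)) - 2*2) = sqrt(sqrt(23 + sqrt(2)) - 4) = sqrt(-4 + sqrt(23 + sqrt(2)))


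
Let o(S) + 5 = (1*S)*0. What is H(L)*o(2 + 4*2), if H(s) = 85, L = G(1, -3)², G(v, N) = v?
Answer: -425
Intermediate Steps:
L = 1 (L = 1² = 1)
o(S) = -5 (o(S) = -5 + (1*S)*0 = -5 + S*0 = -5 + 0 = -5)
H(L)*o(2 + 4*2) = 85*(-5) = -425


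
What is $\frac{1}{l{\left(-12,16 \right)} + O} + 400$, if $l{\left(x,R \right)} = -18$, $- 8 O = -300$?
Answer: $\frac{15602}{39} \approx 400.05$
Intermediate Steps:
$O = \frac{75}{2}$ ($O = \left(- \frac{1}{8}\right) \left(-300\right) = \frac{75}{2} \approx 37.5$)
$\frac{1}{l{\left(-12,16 \right)} + O} + 400 = \frac{1}{-18 + \frac{75}{2}} + 400 = \frac{1}{\frac{39}{2}} + 400 = \frac{2}{39} + 400 = \frac{15602}{39}$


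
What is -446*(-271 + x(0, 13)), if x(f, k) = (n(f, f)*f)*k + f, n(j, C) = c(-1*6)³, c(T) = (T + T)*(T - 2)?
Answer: 120866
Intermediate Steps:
c(T) = 2*T*(-2 + T) (c(T) = (2*T)*(-2 + T) = 2*T*(-2 + T))
n(j, C) = 884736 (n(j, C) = (2*(-1*6)*(-2 - 1*6))³ = (2*(-6)*(-2 - 6))³ = (2*(-6)*(-8))³ = 96³ = 884736)
x(f, k) = f + 884736*f*k (x(f, k) = (884736*f)*k + f = 884736*f*k + f = f + 884736*f*k)
-446*(-271 + x(0, 13)) = -446*(-271 + 0*(1 + 884736*13)) = -446*(-271 + 0*(1 + 11501568)) = -446*(-271 + 0*11501569) = -446*(-271 + 0) = -446*(-271) = 120866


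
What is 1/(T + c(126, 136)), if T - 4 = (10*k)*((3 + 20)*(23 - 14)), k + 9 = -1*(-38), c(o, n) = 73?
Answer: 1/60107 ≈ 1.6637e-5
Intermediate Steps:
k = 29 (k = -9 - 1*(-38) = -9 + 38 = 29)
T = 60034 (T = 4 + (10*29)*((3 + 20)*(23 - 14)) = 4 + 290*(23*9) = 4 + 290*207 = 4 + 60030 = 60034)
1/(T + c(126, 136)) = 1/(60034 + 73) = 1/60107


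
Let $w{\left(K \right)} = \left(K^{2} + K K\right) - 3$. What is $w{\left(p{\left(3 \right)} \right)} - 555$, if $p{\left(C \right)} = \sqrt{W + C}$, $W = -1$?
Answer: $-554$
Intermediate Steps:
$p{\left(C \right)} = \sqrt{-1 + C}$
$w{\left(K \right)} = -3 + 2 K^{2}$ ($w{\left(K \right)} = \left(K^{2} + K^{2}\right) - 3 = 2 K^{2} - 3 = -3 + 2 K^{2}$)
$w{\left(p{\left(3 \right)} \right)} - 555 = \left(-3 + 2 \left(\sqrt{-1 + 3}\right)^{2}\right) - 555 = \left(-3 + 2 \left(\sqrt{2}\right)^{2}\right) - 555 = \left(-3 + 2 \cdot 2\right) - 555 = \left(-3 + 4\right) - 555 = 1 - 555 = -554$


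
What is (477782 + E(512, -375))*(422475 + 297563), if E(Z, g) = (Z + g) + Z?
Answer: 344488500378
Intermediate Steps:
E(Z, g) = g + 2*Z
(477782 + E(512, -375))*(422475 + 297563) = (477782 + (-375 + 2*512))*(422475 + 297563) = (477782 + (-375 + 1024))*720038 = (477782 + 649)*720038 = 478431*720038 = 344488500378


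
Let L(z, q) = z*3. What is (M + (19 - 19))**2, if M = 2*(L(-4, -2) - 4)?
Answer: 1024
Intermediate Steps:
L(z, q) = 3*z
M = -32 (M = 2*(3*(-4) - 4) = 2*(-12 - 4) = 2*(-16) = -32)
(M + (19 - 19))**2 = (-32 + (19 - 19))**2 = (-32 + 0)**2 = (-32)**2 = 1024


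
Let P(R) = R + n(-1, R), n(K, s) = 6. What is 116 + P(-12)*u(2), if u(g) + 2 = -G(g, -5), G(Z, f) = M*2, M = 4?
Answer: 176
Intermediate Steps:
G(Z, f) = 8 (G(Z, f) = 4*2 = 8)
u(g) = -10 (u(g) = -2 - 1*8 = -2 - 8 = -10)
P(R) = 6 + R (P(R) = R + 6 = 6 + R)
116 + P(-12)*u(2) = 116 + (6 - 12)*(-10) = 116 - 6*(-10) = 116 + 60 = 176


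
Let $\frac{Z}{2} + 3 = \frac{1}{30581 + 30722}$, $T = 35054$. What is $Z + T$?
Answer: $\frac{2148547546}{61303} \approx 35048.0$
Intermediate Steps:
$Z = - \frac{367816}{61303}$ ($Z = -6 + \frac{2}{30581 + 30722} = -6 + \frac{2}{61303} = - \frac{367816}{61303} \approx -6.0$)
$Z + T = - \frac{367816}{61303} + 35054 = \frac{2148547546}{61303}$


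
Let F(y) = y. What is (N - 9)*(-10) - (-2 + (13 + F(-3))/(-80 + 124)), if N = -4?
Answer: 2899/22 ≈ 131.77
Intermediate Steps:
(N - 9)*(-10) - (-2 + (13 + F(-3))/(-80 + 124)) = (-4 - 9)*(-10) - (-2 + (13 - 3)/(-80 + 124)) = -13*(-10) - (-2 + 10/44) = 130 - (-2 + 10*(1/44)) = 130 - (-2 + 5/22) = 130 - 1*(-39/22) = 130 + 39/22 = 2899/22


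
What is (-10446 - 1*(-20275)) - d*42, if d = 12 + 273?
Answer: -2141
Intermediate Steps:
d = 285
(-10446 - 1*(-20275)) - d*42 = (-10446 - 1*(-20275)) - 285*42 = (-10446 + 20275) - 1*11970 = 9829 - 11970 = -2141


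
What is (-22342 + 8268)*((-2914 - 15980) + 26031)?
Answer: -100446138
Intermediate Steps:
(-22342 + 8268)*((-2914 - 15980) + 26031) = -14074*(-18894 + 26031) = -14074*7137 = -100446138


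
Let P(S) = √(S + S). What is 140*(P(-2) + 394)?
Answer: 55160 + 280*I ≈ 55160.0 + 280.0*I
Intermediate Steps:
P(S) = √2*√S (P(S) = √(2*S) = √2*√S)
140*(P(-2) + 394) = 140*(√2*√(-2) + 394) = 140*(√2*(I*√2) + 394) = 140*(2*I + 394) = 140*(394 + 2*I) = 55160 + 280*I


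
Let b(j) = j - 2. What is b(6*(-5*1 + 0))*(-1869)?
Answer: 59808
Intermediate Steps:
b(j) = -2 + j
b(6*(-5*1 + 0))*(-1869) = (-2 + 6*(-5*1 + 0))*(-1869) = (-2 + 6*(-5 + 0))*(-1869) = (-2 + 6*(-5))*(-1869) = (-2 - 30)*(-1869) = -32*(-1869) = 59808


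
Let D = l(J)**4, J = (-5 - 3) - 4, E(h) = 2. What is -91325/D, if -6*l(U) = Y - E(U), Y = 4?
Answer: -7397325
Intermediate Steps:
J = -12 (J = -8 - 4 = -12)
l(U) = -1/3 (l(U) = -(4 - 1*2)/6 = -(4 - 2)/6 = -1/6*2 = -1/3)
D = 1/81 (D = (-1/3)**4 = 1/81 ≈ 0.012346)
-91325/D = -91325/1/81 = -91325*81 = -1*7397325 = -7397325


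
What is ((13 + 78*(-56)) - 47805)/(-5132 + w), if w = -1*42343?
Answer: 10432/9495 ≈ 1.0987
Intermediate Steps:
w = -42343
((13 + 78*(-56)) - 47805)/(-5132 + w) = ((13 + 78*(-56)) - 47805)/(-5132 - 42343) = ((13 - 4368) - 47805)/(-47475) = (-4355 - 47805)*(-1/47475) = -52160*(-1/47475) = 10432/9495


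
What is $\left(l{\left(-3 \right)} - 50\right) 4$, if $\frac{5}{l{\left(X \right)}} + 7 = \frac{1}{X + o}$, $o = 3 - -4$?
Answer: $- \frac{5480}{27} \approx -202.96$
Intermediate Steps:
$o = 7$ ($o = 3 + 4 = 7$)
$l{\left(X \right)} = \frac{5}{-7 + \frac{1}{7 + X}}$ ($l{\left(X \right)} = \frac{5}{-7 + \frac{1}{X + 7}} = \frac{5}{-7 + \frac{1}{7 + X}}$)
$\left(l{\left(-3 \right)} - 50\right) 4 = \left(\frac{5 \left(-7 - -3\right)}{48 + 7 \left(-3\right)} - 50\right) 4 = \left(\frac{5 \left(-7 + 3\right)}{48 - 21} - 50\right) 4 = \left(5 \cdot \frac{1}{27} \left(-4\right) - 50\right) 4 = \left(- \frac{20}{27} - 50\right) 4 = \left(- \frac{1370}{27}\right) 4 = - \frac{5480}{27}$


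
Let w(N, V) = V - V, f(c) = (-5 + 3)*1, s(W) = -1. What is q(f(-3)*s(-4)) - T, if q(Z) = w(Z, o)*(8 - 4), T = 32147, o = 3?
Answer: -32147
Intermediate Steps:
f(c) = -2 (f(c) = -2*1 = -2)
w(N, V) = 0
q(Z) = 0 (q(Z) = 0*(8 - 4) = 0*4 = 0)
q(f(-3)*s(-4)) - T = 0 - 1*32147 = 0 - 32147 = -32147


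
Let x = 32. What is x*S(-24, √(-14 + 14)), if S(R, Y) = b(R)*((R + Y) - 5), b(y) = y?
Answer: 22272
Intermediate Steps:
S(R, Y) = R*(-5 + R + Y) (S(R, Y) = R*((R + Y) - 5) = R*(-5 + R + Y))
x*S(-24, √(-14 + 14)) = 32*(-24*(-5 - 24 + √(-14 + 14))) = 32*(-24*(-5 - 24 + √0)) = 32*(-24*(-5 - 24 + 0)) = 32*(-24*(-29)) = 32*696 = 22272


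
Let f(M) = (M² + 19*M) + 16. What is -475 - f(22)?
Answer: -1393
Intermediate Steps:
f(M) = 16 + M² + 19*M
-475 - f(22) = -475 - (16 + 22² + 19*22) = -475 - (16 + 484 + 418) = -475 - 1*918 = -475 - 918 = -1393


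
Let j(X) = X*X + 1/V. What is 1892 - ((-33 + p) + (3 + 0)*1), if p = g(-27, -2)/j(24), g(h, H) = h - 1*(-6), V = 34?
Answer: 37643084/19585 ≈ 1922.0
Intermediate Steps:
g(h, H) = 6 + h (g(h, H) = h + 6 = 6 + h)
j(X) = 1/34 + X² (j(X) = X*X + 1/34 = X² + 1/34 = 1/34 + X²)
p = -714/19585 (p = (6 - 27)/(1/34 + 24²) = -21/(1/34 + 576) = -21/19585/34 = -21*34/19585 = -714/19585 ≈ -0.036456)
1892 - ((-33 + p) + (3 + 0)*1) = 1892 - ((-33 - 714/19585) + (3 + 0)*1) = 1892 - (-647019/19585 + 3*1) = 1892 - (-647019/19585 + 3) = 1892 - 1*(-588264/19585) = 1892 + 588264/19585 = 37643084/19585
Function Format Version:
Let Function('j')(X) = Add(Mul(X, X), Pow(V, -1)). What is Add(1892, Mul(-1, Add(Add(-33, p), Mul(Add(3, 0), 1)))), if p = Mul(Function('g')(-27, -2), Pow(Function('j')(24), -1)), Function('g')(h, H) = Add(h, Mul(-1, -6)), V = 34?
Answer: Rational(37643084, 19585) ≈ 1922.0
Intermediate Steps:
Function('g')(h, H) = Add(6, h) (Function('g')(h, H) = Add(h, 6) = Add(6, h))
Function('j')(X) = Add(Rational(1, 34), Pow(X, 2)) (Function('j')(X) = Add(Mul(X, X), Pow(34, -1)) = Add(Pow(X, 2), Rational(1, 34)) = Add(Rational(1, 34), Pow(X, 2)))
p = Rational(-714, 19585) (p = Mul(Add(6, -27), Pow(Add(Rational(1, 34), Pow(24, 2)), -1)) = Mul(-21, Pow(Add(Rational(1, 34), 576), -1)) = Mul(-21, Pow(Rational(19585, 34), -1)) = Mul(-21, Rational(34, 19585)) = Rational(-714, 19585) ≈ -0.036456)
Add(1892, Mul(-1, Add(Add(-33, p), Mul(Add(3, 0), 1)))) = Add(1892, Mul(-1, Add(Add(-33, Rational(-714, 19585)), Mul(Add(3, 0), 1)))) = Add(1892, Mul(-1, Add(Rational(-647019, 19585), Mul(3, 1)))) = Add(1892, Mul(-1, Add(Rational(-647019, 19585), 3))) = Add(1892, Mul(-1, Rational(-588264, 19585))) = Add(1892, Rational(588264, 19585)) = Rational(37643084, 19585)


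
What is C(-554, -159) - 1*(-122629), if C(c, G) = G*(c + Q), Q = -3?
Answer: 211192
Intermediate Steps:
C(c, G) = G*(-3 + c) (C(c, G) = G*(c - 3) = G*(-3 + c))
C(-554, -159) - 1*(-122629) = -159*(-3 - 554) - 1*(-122629) = -159*(-557) + 122629 = 88563 + 122629 = 211192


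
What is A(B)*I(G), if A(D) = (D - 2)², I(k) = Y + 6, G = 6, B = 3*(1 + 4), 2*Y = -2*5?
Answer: 169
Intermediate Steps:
Y = -5 (Y = (-2*5)/2 = (½)*(-10) = -5)
B = 15 (B = 3*5 = 15)
I(k) = 1 (I(k) = -5 + 6 = 1)
A(D) = (-2 + D)²
A(B)*I(G) = (-2 + 15)²*1 = 13²*1 = 169*1 = 169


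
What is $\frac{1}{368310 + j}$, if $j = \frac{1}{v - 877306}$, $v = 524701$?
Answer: $\frac{352605}{129867947549} \approx 2.7151 \cdot 10^{-6}$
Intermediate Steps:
$j = - \frac{1}{352605}$ ($j = \frac{1}{524701 - 877306} = \frac{1}{-352605} = - \frac{1}{352605} \approx -2.836 \cdot 10^{-6}$)
$\frac{1}{368310 + j} = \frac{1}{368310 - \frac{1}{352605}} = \frac{1}{\frac{129867947549}{352605}} = \frac{352605}{129867947549}$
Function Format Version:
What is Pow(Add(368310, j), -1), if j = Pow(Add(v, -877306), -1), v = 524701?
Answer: Rational(352605, 129867947549) ≈ 2.7151e-6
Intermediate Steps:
j = Rational(-1, 352605) (j = Pow(Add(524701, -877306), -1) = Pow(-352605, -1) = Rational(-1, 352605) ≈ -2.8360e-6)
Pow(Add(368310, j), -1) = Pow(Add(368310, Rational(-1, 352605)), -1) = Pow(Rational(129867947549, 352605), -1) = Rational(352605, 129867947549)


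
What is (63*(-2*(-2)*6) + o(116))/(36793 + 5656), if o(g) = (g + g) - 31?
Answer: 1713/42449 ≈ 0.040354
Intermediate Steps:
o(g) = -31 + 2*g (o(g) = 2*g - 31 = -31 + 2*g)
(63*(-2*(-2)*6) + o(116))/(36793 + 5656) = (63*(-2*(-2)*6) + (-31 + 2*116))/(36793 + 5656) = (63*(4*6) + (-31 + 232))/42449 = (63*24 + 201)*(1/42449) = (1512 + 201)*(1/42449) = 1713*(1/42449) = 1713/42449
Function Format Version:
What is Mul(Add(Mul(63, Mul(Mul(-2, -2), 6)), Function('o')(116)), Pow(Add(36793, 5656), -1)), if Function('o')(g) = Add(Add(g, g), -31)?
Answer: Rational(1713, 42449) ≈ 0.040354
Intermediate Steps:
Function('o')(g) = Add(-31, Mul(2, g)) (Function('o')(g) = Add(Mul(2, g), -31) = Add(-31, Mul(2, g)))
Mul(Add(Mul(63, Mul(Mul(-2, -2), 6)), Function('o')(116)), Pow(Add(36793, 5656), -1)) = Mul(Add(Mul(63, Mul(Mul(-2, -2), 6)), Add(-31, Mul(2, 116))), Pow(Add(36793, 5656), -1)) = Mul(Add(Mul(63, Mul(4, 6)), Add(-31, 232)), Pow(42449, -1)) = Mul(Add(Mul(63, 24), 201), Rational(1, 42449)) = Mul(Add(1512, 201), Rational(1, 42449)) = Mul(1713, Rational(1, 42449)) = Rational(1713, 42449)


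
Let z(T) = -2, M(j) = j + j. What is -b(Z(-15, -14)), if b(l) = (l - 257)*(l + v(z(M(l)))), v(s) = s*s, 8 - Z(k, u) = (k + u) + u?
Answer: 11330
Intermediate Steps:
M(j) = 2*j
Z(k, u) = 8 - k - 2*u (Z(k, u) = 8 - ((k + u) + u) = 8 - (k + 2*u) = 8 + (-k - 2*u) = 8 - k - 2*u)
v(s) = s²
b(l) = (-257 + l)*(4 + l) (b(l) = (l - 257)*(l + (-2)²) = (-257 + l)*(l + 4) = (-257 + l)*(4 + l))
-b(Z(-15, -14)) = -(-1028 + (8 - 1*(-15) - 2*(-14))² - 253*(8 - 1*(-15) - 2*(-14))) = -(-1028 + (8 + 15 + 28)² - 253*(8 + 15 + 28)) = -(-1028 + 51² - 253*51) = -(-1028 + 2601 - 12903) = -1*(-11330) = 11330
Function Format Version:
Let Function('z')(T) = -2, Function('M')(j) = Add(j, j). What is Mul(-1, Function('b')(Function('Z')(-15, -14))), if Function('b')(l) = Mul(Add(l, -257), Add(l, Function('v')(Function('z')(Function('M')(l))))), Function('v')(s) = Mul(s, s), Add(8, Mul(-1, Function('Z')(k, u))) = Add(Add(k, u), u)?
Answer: 11330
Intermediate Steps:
Function('M')(j) = Mul(2, j)
Function('Z')(k, u) = Add(8, Mul(-1, k), Mul(-2, u)) (Function('Z')(k, u) = Add(8, Mul(-1, Add(Add(k, u), u))) = Add(8, Mul(-1, Add(k, Mul(2, u)))) = Add(8, Add(Mul(-1, k), Mul(-2, u))) = Add(8, Mul(-1, k), Mul(-2, u)))
Function('v')(s) = Pow(s, 2)
Function('b')(l) = Mul(Add(-257, l), Add(4, l)) (Function('b')(l) = Mul(Add(l, -257), Add(l, Pow(-2, 2))) = Mul(Add(-257, l), Add(l, 4)) = Mul(Add(-257, l), Add(4, l)))
Mul(-1, Function('b')(Function('Z')(-15, -14))) = Mul(-1, Add(-1028, Pow(Add(8, Mul(-1, -15), Mul(-2, -14)), 2), Mul(-253, Add(8, Mul(-1, -15), Mul(-2, -14))))) = Mul(-1, Add(-1028, Pow(Add(8, 15, 28), 2), Mul(-253, Add(8, 15, 28)))) = Mul(-1, Add(-1028, Pow(51, 2), Mul(-253, 51))) = Mul(-1, Add(-1028, 2601, -12903)) = Mul(-1, -11330) = 11330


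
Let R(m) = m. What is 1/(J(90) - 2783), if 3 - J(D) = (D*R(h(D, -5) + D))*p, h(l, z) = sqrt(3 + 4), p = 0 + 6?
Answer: -367/18841880 + 27*sqrt(7)/131893160 ≈ -1.8936e-5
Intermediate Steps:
p = 6
h(l, z) = sqrt(7)
J(D) = 3 - 6*D*(D + sqrt(7)) (J(D) = 3 - D*(sqrt(7) + D)*6 = 3 - D*(D + sqrt(7))*6 = 3 - 6*D*(D + sqrt(7)))
1/(J(90) - 2783) = 1/((3 - 6*90*(90 + sqrt(7))) - 2783) = 1/((3 + (-48600 - 540*sqrt(7))) - 2783) = 1/((-48597 - 540*sqrt(7)) - 2783) = 1/(-51380 - 540*sqrt(7))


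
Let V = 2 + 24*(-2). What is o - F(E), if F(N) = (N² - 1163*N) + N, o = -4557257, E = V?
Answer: -4612825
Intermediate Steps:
V = -46 (V = 2 - 48 = -46)
E = -46
F(N) = N² - 1162*N
o - F(E) = -4557257 - (-46)*(-1162 - 46) = -4557257 - (-46)*(-1208) = -4557257 - 1*55568 = -4557257 - 55568 = -4612825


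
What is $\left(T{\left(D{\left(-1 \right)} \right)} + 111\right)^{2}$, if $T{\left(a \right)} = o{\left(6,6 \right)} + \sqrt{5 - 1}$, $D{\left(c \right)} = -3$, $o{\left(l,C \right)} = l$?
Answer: $14161$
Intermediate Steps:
$T{\left(a \right)} = 8$ ($T{\left(a \right)} = 6 + \sqrt{5 - 1} = 6 + \sqrt{4} = 6 + 2 = 8$)
$\left(T{\left(D{\left(-1 \right)} \right)} + 111\right)^{2} = \left(8 + 111\right)^{2} = 119^{2} = 14161$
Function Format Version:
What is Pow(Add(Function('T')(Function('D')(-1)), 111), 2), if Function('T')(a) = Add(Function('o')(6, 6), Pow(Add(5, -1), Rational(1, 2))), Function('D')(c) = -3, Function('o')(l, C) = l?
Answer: 14161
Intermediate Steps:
Function('T')(a) = 8 (Function('T')(a) = Add(6, Pow(Add(5, -1), Rational(1, 2))) = Add(6, Pow(4, Rational(1, 2))) = Add(6, 2) = 8)
Pow(Add(Function('T')(Function('D')(-1)), 111), 2) = Pow(Add(8, 111), 2) = Pow(119, 2) = 14161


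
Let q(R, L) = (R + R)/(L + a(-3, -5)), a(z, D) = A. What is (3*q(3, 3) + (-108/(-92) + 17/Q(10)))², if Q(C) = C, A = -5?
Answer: 1985281/52900 ≈ 37.529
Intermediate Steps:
a(z, D) = -5
q(R, L) = 2*R/(-5 + L) (q(R, L) = (R + R)/(L - 5) = (2*R)/(-5 + L) = 2*R/(-5 + L))
(3*q(3, 3) + (-108/(-92) + 17/Q(10)))² = (3*(2*3/(-5 + 3)) + (-108/(-92) + 17/10))² = (3*(2*3/(-2)) + (-108*(-1/92) + 17*(⅒)))² = (3*(2*3*(-½)) + (27/23 + 17/10))² = (3*(-3) + 661/230)² = (-9 + 661/230)² = (-1409/230)² = 1985281/52900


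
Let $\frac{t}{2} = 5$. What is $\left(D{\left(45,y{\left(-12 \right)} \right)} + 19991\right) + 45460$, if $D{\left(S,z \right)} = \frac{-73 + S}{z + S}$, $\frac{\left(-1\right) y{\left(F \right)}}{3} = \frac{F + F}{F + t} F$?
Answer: $\frac{31220099}{477} \approx 65451.0$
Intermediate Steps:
$t = 10$ ($t = 2 \cdot 5 = 10$)
$y{\left(F \right)} = - \frac{6 F^{2}}{10 + F}$ ($y{\left(F \right)} = - 3 \frac{F + F}{F + 10} F = - 3 \frac{2 F}{10 + F} F = - 3 \frac{2 F^{2}}{10 + F} = - \frac{6 F^{2}}{10 + F}$)
$D{\left(S,z \right)} = \frac{-73 + S}{S + z}$
$\left(D{\left(45,y{\left(-12 \right)} \right)} + 19991\right) + 45460 = \left(\frac{-73 + 45}{45 - \frac{6 \left(-12\right)^{2}}{10 - 12}} + 19991\right) + 45460 = \left(\frac{1}{45 - \frac{864}{-2}} \left(-28\right) + 19991\right) + 45460 = \left(\frac{1}{45 - 864 \left(- \frac{1}{2}\right)} \left(-28\right) + 19991\right) + 45460 = \left(\frac{1}{45 + 432} \left(-28\right) + 19991\right) + 45460 = \left(\frac{1}{477} \left(-28\right) + 19991\right) + 45460 = \left(- \frac{28}{477} + 19991\right) + 45460 = \frac{9535679}{477} + 45460 = \frac{31220099}{477}$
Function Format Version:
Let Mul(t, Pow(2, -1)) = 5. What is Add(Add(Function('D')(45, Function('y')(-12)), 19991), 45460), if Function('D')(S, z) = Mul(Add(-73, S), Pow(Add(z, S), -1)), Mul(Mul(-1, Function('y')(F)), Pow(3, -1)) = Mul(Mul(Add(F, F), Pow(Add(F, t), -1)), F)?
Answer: Rational(31220099, 477) ≈ 65451.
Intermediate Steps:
t = 10 (t = Mul(2, 5) = 10)
Function('y')(F) = Mul(-6, Pow(F, 2), Pow(Add(10, F), -1)) (Function('y')(F) = Mul(-3, Mul(Mul(Add(F, F), Pow(Add(F, 10), -1)), F)) = Mul(-3, Mul(Mul(Mul(2, F), Pow(Add(10, F), -1)), F)) = Mul(-3, Mul(Mul(2, F, Pow(Add(10, F), -1)), F)) = Mul(-3, Mul(2, Pow(F, 2), Pow(Add(10, F), -1))) = Mul(-6, Pow(F, 2), Pow(Add(10, F), -1)))
Function('D')(S, z) = Mul(Pow(Add(S, z), -1), Add(-73, S)) (Function('D')(S, z) = Mul(Add(-73, S), Pow(Add(S, z), -1)) = Mul(Pow(Add(S, z), -1), Add(-73, S)))
Add(Add(Function('D')(45, Function('y')(-12)), 19991), 45460) = Add(Add(Mul(Pow(Add(45, Mul(-6, Pow(-12, 2), Pow(Add(10, -12), -1))), -1), Add(-73, 45)), 19991), 45460) = Add(Add(Mul(Pow(Add(45, Mul(-6, 144, Pow(-2, -1))), -1), -28), 19991), 45460) = Add(Add(Mul(Pow(Add(45, Mul(-6, 144, Rational(-1, 2))), -1), -28), 19991), 45460) = Add(Add(Mul(Pow(Add(45, 432), -1), -28), 19991), 45460) = Add(Add(Mul(Pow(477, -1), -28), 19991), 45460) = Add(Add(Mul(Rational(1, 477), -28), 19991), 45460) = Add(Add(Rational(-28, 477), 19991), 45460) = Add(Rational(9535679, 477), 45460) = Rational(31220099, 477)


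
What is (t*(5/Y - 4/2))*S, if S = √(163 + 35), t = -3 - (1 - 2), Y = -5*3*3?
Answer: 38*√22/3 ≈ 59.412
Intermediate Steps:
Y = -45 (Y = -15*3 = -45)
t = -2 (t = -3 - 1*(-1) = -3 + 1 = -2)
S = 3*√22 (S = √198 = 3*√22 ≈ 14.071)
(t*(5/Y - 4/2))*S = (-2*(5/(-45) - 4/2))*(3*√22) = (-2*(5*(-1/45) - 4*½))*(3*√22) = (-2*(-⅑ - 2))*(3*√22) = (-2*(-19/9))*(3*√22) = 38*(3*√22)/9 = 38*√22/3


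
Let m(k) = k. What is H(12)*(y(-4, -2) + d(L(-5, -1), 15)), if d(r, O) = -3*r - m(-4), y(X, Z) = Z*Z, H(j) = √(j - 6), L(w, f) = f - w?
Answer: -4*√6 ≈ -9.7980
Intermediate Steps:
H(j) = √(-6 + j)
y(X, Z) = Z²
d(r, O) = 4 - 3*r (d(r, O) = -3*r - 1*(-4) = -3*r + 4 = 4 - 3*r)
H(12)*(y(-4, -2) + d(L(-5, -1), 15)) = √(-6 + 12)*((-2)² + (4 - 3*(-1 - 1*(-5)))) = √6*(4 + (4 - 3*(-1 + 5))) = √6*(4 + (4 - 3*4)) = √6*(4 + (4 - 12)) = √6*(4 - 8) = √6*(-4) = -4*√6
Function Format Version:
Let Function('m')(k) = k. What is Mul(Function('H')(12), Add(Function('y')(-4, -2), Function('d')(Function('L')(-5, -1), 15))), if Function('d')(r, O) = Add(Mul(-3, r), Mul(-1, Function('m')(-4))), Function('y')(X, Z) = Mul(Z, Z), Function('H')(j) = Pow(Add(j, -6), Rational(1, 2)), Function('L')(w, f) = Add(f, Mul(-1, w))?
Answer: Mul(-4, Pow(6, Rational(1, 2))) ≈ -9.7980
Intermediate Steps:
Function('H')(j) = Pow(Add(-6, j), Rational(1, 2))
Function('y')(X, Z) = Pow(Z, 2)
Function('d')(r, O) = Add(4, Mul(-3, r)) (Function('d')(r, O) = Add(Mul(-3, r), Mul(-1, -4)) = Add(Mul(-3, r), 4) = Add(4, Mul(-3, r)))
Mul(Function('H')(12), Add(Function('y')(-4, -2), Function('d')(Function('L')(-5, -1), 15))) = Mul(Pow(Add(-6, 12), Rational(1, 2)), Add(Pow(-2, 2), Add(4, Mul(-3, Add(-1, Mul(-1, -5)))))) = Mul(Pow(6, Rational(1, 2)), Add(4, Add(4, Mul(-3, Add(-1, 5))))) = Mul(Pow(6, Rational(1, 2)), Add(4, Add(4, Mul(-3, 4)))) = Mul(Pow(6, Rational(1, 2)), Add(4, Add(4, -12))) = Mul(Pow(6, Rational(1, 2)), Add(4, -8)) = Mul(Pow(6, Rational(1, 2)), -4) = Mul(-4, Pow(6, Rational(1, 2)))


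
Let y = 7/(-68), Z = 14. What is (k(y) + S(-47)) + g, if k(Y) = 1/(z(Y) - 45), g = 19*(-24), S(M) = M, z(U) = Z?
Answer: -15594/31 ≈ -503.03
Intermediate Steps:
z(U) = 14
y = -7/68 (y = 7*(-1/68) = -7/68 ≈ -0.10294)
g = -456
k(Y) = -1/31 (k(Y) = 1/(14 - 45) = 1/(-31) = -1/31)
(k(y) + S(-47)) + g = (-1/31 - 47) - 456 = -1458/31 - 456 = -15594/31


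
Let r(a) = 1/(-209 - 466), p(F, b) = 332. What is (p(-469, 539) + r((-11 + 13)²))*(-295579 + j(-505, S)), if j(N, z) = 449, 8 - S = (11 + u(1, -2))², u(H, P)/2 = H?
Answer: -13227667574/135 ≈ -9.7983e+7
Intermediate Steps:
u(H, P) = 2*H
S = -161 (S = 8 - (11 + 2*1)² = 8 - (11 + 2)² = 8 - 1*13² = 8 - 1*169 = 8 - 169 = -161)
r(a) = -1/675 (r(a) = 1/(-675) = -1/675)
(p(-469, 539) + r((-11 + 13)²))*(-295579 + j(-505, S)) = (332 - 1/675)*(-295579 + 449) = (224099/675)*(-295130) = -13227667574/135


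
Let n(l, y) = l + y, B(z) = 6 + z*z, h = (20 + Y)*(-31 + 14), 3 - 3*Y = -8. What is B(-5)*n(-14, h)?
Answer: -38719/3 ≈ -12906.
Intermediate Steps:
Y = 11/3 (Y = 1 - 1/3*(-8) = 1 + 8/3 = 11/3 ≈ 3.6667)
h = -1207/3 (h = (20 + 11/3)*(-31 + 14) = (71/3)*(-17) = -1207/3 ≈ -402.33)
B(z) = 6 + z**2
B(-5)*n(-14, h) = (6 + (-5)**2)*(-14 - 1207/3) = (6 + 25)*(-1249/3) = 31*(-1249/3) = -38719/3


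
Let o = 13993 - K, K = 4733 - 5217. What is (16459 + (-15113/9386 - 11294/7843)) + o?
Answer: 2277110479785/73614398 ≈ 30933.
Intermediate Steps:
K = -484
o = 14477 (o = 13993 - 1*(-484) = 13993 + 484 = 14477)
(16459 + (-15113/9386 - 11294/7843)) + o = (16459 + (-15113/9386 - 11294/7843)) + 14477 = (16459 - 224536743/73614398) + 14477 = 1211394839939/73614398 + 14477 = 2277110479785/73614398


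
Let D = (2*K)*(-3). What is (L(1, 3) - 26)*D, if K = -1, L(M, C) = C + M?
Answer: -132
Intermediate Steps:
D = 6 (D = (2*(-1))*(-3) = -2*(-3) = 6)
(L(1, 3) - 26)*D = ((3 + 1) - 26)*6 = (4 - 26)*6 = -22*6 = -132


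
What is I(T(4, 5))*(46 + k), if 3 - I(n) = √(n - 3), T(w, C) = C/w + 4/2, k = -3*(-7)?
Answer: 335/2 ≈ 167.50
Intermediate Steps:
k = 21
T(w, C) = 2 + C/w (T(w, C) = C/w + 4*(½) = C/w + 2 = 2 + C/w)
I(n) = 3 - √(-3 + n) (I(n) = 3 - √(n - 3) = 3 - √(-3 + n))
I(T(4, 5))*(46 + k) = (3 - √(-3 + (2 + 5/4)))*(46 + 21) = (3 - √(-3 + (2 + 5*(¼))))*67 = (3 - √(-3 + (2 + 5/4)))*67 = (3 - √(-3 + 13/4))*67 = (3 - √(¼))*67 = (3 - 1*½)*67 = (3 - ½)*67 = (5/2)*67 = 335/2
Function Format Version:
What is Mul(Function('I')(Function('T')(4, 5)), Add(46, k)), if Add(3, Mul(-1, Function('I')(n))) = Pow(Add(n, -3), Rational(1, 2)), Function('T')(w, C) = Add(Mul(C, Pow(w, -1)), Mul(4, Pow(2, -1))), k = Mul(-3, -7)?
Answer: Rational(335, 2) ≈ 167.50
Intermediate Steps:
k = 21
Function('T')(w, C) = Add(2, Mul(C, Pow(w, -1))) (Function('T')(w, C) = Add(Mul(C, Pow(w, -1)), Mul(4, Rational(1, 2))) = Add(Mul(C, Pow(w, -1)), 2) = Add(2, Mul(C, Pow(w, -1))))
Function('I')(n) = Add(3, Mul(-1, Pow(Add(-3, n), Rational(1, 2)))) (Function('I')(n) = Add(3, Mul(-1, Pow(Add(n, -3), Rational(1, 2)))) = Add(3, Mul(-1, Pow(Add(-3, n), Rational(1, 2)))))
Mul(Function('I')(Function('T')(4, 5)), Add(46, k)) = Mul(Add(3, Mul(-1, Pow(Add(-3, Add(2, Mul(5, Pow(4, -1)))), Rational(1, 2)))), Add(46, 21)) = Mul(Add(3, Mul(-1, Pow(Add(-3, Add(2, Mul(5, Rational(1, 4)))), Rational(1, 2)))), 67) = Mul(Add(3, Mul(-1, Pow(Add(-3, Add(2, Rational(5, 4))), Rational(1, 2)))), 67) = Mul(Add(3, Mul(-1, Pow(Add(-3, Rational(13, 4)), Rational(1, 2)))), 67) = Mul(Add(3, Mul(-1, Pow(Rational(1, 4), Rational(1, 2)))), 67) = Mul(Add(3, Mul(-1, Rational(1, 2))), 67) = Mul(Add(3, Rational(-1, 2)), 67) = Mul(Rational(5, 2), 67) = Rational(335, 2)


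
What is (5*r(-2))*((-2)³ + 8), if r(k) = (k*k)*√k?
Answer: 0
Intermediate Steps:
r(k) = k^(5/2) (r(k) = k²*√k = k^(5/2))
(5*r(-2))*((-2)³ + 8) = (5*(-2)^(5/2))*((-2)³ + 8) = (5*(4*I*√2))*(-8 + 8) = (20*I*√2)*0 = 0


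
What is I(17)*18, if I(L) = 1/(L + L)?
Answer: 9/17 ≈ 0.52941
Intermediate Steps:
I(L) = 1/(2*L)
I(17)*18 = ((½)/17)*18 = ((½)*(1/17))*18 = (1/34)*18 = 9/17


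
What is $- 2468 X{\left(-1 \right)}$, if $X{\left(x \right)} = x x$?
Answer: $-2468$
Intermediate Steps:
$X{\left(x \right)} = x^{2}$
$- 2468 X{\left(-1 \right)} = - 2468 \left(-1\right)^{2} = \left(-2468\right) 1 = -2468$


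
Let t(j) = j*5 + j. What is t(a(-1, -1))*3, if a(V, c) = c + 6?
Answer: 90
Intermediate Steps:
a(V, c) = 6 + c
t(j) = 6*j (t(j) = 5*j + j = 6*j)
t(a(-1, -1))*3 = (6*(6 - 1))*3 = (6*5)*3 = 30*3 = 90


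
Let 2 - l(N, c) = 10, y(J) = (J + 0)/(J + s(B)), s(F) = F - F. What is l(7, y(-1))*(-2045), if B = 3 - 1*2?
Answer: 16360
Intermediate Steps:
B = 1 (B = 3 - 2 = 1)
s(F) = 0
y(J) = 1 (y(J) = (J + 0)/(J + 0) = J/J = 1)
l(N, c) = -8 (l(N, c) = 2 - 1*10 = 2 - 10 = -8)
l(7, y(-1))*(-2045) = -8*(-2045) = 16360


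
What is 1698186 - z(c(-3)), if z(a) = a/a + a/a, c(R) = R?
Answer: 1698184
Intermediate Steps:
z(a) = 2 (z(a) = 1 + 1 = 2)
1698186 - z(c(-3)) = 1698186 - 1*2 = 1698186 - 2 = 1698184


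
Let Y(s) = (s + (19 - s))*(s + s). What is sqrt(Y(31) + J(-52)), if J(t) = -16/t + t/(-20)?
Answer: sqrt(4989335)/65 ≈ 34.364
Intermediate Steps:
J(t) = -16/t - t/20 (J(t) = -16/t + t*(-1/20) = -16/t - t/20)
Y(s) = 38*s (Y(s) = 19*(2*s) = 38*s)
sqrt(Y(31) + J(-52)) = sqrt(38*31 + (-16/(-52) - 1/20*(-52))) = sqrt(1178 + (-16*(-1/52) + 13/5)) = sqrt(1178 + (4/13 + 13/5)) = sqrt(1178 + 189/65) = sqrt(76759/65) = sqrt(4989335)/65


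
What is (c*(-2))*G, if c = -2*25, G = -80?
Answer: -8000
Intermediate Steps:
c = -50
(c*(-2))*G = -50*(-2)*(-80) = 100*(-80) = -8000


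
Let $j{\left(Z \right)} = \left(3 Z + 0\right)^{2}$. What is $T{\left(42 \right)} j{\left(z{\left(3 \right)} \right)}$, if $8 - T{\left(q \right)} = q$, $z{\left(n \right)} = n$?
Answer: $-2754$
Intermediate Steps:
$T{\left(q \right)} = 8 - q$
$j{\left(Z \right)} = 9 Z^{2}$ ($j{\left(Z \right)} = \left(3 Z\right)^{2} = 9 Z^{2}$)
$T{\left(42 \right)} j{\left(z{\left(3 \right)} \right)} = \left(8 - 42\right) 9 \cdot 3^{2} = \left(8 - 42\right) 9 \cdot 9 = \left(-34\right) 81 = -2754$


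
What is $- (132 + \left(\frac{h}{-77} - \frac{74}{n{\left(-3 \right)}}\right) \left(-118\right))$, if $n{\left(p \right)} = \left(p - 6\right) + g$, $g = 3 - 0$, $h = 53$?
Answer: $\frac{286928}{231} \approx 1242.1$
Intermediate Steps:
$g = 3$ ($g = 3 + 0 = 3$)
$n{\left(p \right)} = -3 + p$ ($n{\left(p \right)} = \left(p - 6\right) + 3 = \left(-6 + p\right) + 3 = -3 + p$)
$- (132 + \left(\frac{h}{-77} - \frac{74}{n{\left(-3 \right)}}\right) \left(-118\right)) = - (132 + \left(\frac{53}{-77} - \frac{74}{-3 - 3}\right) \left(-118\right)) = - (132 + \left(53 \left(- \frac{1}{77}\right) - \frac{74}{-6}\right) \left(-118\right)) = - (132 + \left(- \frac{53}{77} - - \frac{37}{3}\right) \left(-118\right)) = - (132 + \left(- \frac{53}{77} + \frac{37}{3}\right) \left(-118\right)) = - (132 + \frac{2690}{231} \left(-118\right)) = - (132 - \frac{317420}{231}) = \left(-1\right) \left(- \frac{286928}{231}\right) = \frac{286928}{231}$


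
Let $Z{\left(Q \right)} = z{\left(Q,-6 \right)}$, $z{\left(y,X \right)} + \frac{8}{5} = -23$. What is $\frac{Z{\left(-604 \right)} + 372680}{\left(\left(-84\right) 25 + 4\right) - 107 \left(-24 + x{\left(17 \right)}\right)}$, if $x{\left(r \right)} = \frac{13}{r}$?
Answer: $\frac{31675709}{33165} \approx 955.09$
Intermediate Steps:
$z{\left(y,X \right)} = - \frac{123}{5}$ ($z{\left(y,X \right)} = - \frac{8}{5} - 23 = - \frac{123}{5}$)
$Z{\left(Q \right)} = - \frac{123}{5}$
$\frac{Z{\left(-604 \right)} + 372680}{\left(\left(-84\right) 25 + 4\right) - 107 \left(-24 + x{\left(17 \right)}\right)} = \frac{- \frac{123}{5} + 372680}{\left(\left(-84\right) 25 + 4\right) - 107 \left(-24 + \frac{13}{17}\right)} = \frac{1863277}{5 \left(\left(-2100 + 4\right) - 107 \left(-24 + 13 \cdot \frac{1}{17}\right)\right)} = \frac{1863277}{5 \left(-2096 - 107 \left(-24 + \frac{13}{17}\right)\right)} = \frac{1863277}{5 \left(-2096 - - \frac{42265}{17}\right)} = \frac{1863277}{5 \left(-2096 + \frac{42265}{17}\right)} = \frac{1863277}{5 \cdot \frac{6633}{17}} = \frac{1863277}{5} \cdot \frac{17}{6633} = \frac{31675709}{33165}$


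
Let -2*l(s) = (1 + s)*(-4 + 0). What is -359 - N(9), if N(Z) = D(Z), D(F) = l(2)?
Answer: -365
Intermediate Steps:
l(s) = 2 + 2*s (l(s) = -(1 + s)*(-4 + 0)/2 = -(1 + s)*(-4)/2 = -(-4 - 4*s)/2 = 2 + 2*s)
D(F) = 6 (D(F) = 2 + 2*2 = 2 + 4 = 6)
N(Z) = 6
-359 - N(9) = -359 - 1*6 = -359 - 6 = -365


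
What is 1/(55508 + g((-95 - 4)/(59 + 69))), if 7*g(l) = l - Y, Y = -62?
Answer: 896/49743005 ≈ 1.8013e-5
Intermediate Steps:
g(l) = 62/7 + l/7 (g(l) = (l - 1*(-62))/7 = (l + 62)/7 = (62 + l)/7 = 62/7 + l/7)
1/(55508 + g((-95 - 4)/(59 + 69))) = 1/(55508 + (62/7 + ((-95 - 4)/(59 + 69))/7)) = 1/(55508 + (62/7 + (-99/128)/7)) = 1/(55508 + (62/7 + (-99*1/128)/7)) = 1/(55508 + (62/7 + (1/7)*(-99/128))) = 1/(55508 + (62/7 - 99/896)) = 1/(55508 + 7837/896) = 1/(49743005/896) = 896/49743005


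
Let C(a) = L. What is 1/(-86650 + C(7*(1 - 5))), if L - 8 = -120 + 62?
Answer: -1/86700 ≈ -1.1534e-5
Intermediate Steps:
L = -50 (L = 8 + (-120 + 62) = 8 - 58 = -50)
C(a) = -50
1/(-86650 + C(7*(1 - 5))) = 1/(-86650 - 50) = 1/(-86700) = -1/86700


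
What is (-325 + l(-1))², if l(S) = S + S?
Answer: 106929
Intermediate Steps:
l(S) = 2*S
(-325 + l(-1))² = (-325 + 2*(-1))² = (-325 - 2)² = (-327)² = 106929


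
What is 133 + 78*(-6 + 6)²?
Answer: 133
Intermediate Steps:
133 + 78*(-6 + 6)² = 133 + 78*0² = 133 + 78*0 = 133 + 0 = 133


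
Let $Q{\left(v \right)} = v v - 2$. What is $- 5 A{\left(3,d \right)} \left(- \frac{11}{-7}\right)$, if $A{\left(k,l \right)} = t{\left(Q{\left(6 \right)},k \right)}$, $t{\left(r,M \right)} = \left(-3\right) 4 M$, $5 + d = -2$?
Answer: $\frac{1980}{7} \approx 282.86$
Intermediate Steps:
$d = -7$ ($d = -5 - 2 = -7$)
$Q{\left(v \right)} = -2 + v^{2}$ ($Q{\left(v \right)} = v^{2} - 2 = -2 + v^{2}$)
$t{\left(r,M \right)} = - 12 M$
$A{\left(k,l \right)} = - 12 k$
$- 5 A{\left(3,d \right)} \left(- \frac{11}{-7}\right) = - 5 \left(\left(-12\right) 3\right) \left(- \frac{11}{-7}\right) = \left(-5\right) \left(-36\right) \left(\left(-11\right) \left(- \frac{1}{7}\right)\right) = 180 \cdot \frac{11}{7} = \frac{1980}{7}$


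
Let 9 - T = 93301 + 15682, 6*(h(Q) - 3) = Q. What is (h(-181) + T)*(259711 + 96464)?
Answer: -77646981075/2 ≈ -3.8823e+10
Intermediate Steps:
h(Q) = 3 + Q/6
T = -108974 (T = 9 - (93301 + 15682) = 9 - 1*108983 = 9 - 108983 = -108974)
(h(-181) + T)*(259711 + 96464) = ((3 + (1/6)*(-181)) - 108974)*(259711 + 96464) = ((3 - 181/6) - 108974)*356175 = (-163/6 - 108974)*356175 = -654007/6*356175 = -77646981075/2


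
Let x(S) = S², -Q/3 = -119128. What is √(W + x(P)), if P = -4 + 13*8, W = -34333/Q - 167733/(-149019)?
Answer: √787944644860965497752470/8876167716 ≈ 100.01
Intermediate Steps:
Q = 357384 (Q = -3*(-119128) = 357384)
W = 18276273715/17752335432 (W = -34333/357384 - 167733/(-149019) = -34333*1/357384 - 167733*(-1/149019) = -34333/357384 + 55911/49673 = 18276273715/17752335432 ≈ 1.0295)
P = 100 (P = -4 + 104 = 100)
√(W + x(P)) = √(18276273715/17752335432 + 100²) = √(18276273715/17752335432 + 10000) = √(177541630593715/17752335432) = √787944644860965497752470/8876167716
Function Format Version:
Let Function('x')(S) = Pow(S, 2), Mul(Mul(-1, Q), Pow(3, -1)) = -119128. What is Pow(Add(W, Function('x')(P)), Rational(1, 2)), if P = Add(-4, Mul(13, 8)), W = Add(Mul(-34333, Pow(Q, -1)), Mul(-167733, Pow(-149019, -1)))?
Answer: Mul(Rational(1, 8876167716), Pow(787944644860965497752470, Rational(1, 2))) ≈ 100.01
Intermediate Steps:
Q = 357384 (Q = Mul(-3, -119128) = 357384)
W = Rational(18276273715, 17752335432) (W = Add(Mul(-34333, Pow(357384, -1)), Mul(-167733, Pow(-149019, -1))) = Add(Mul(-34333, Rational(1, 357384)), Mul(-167733, Rational(-1, 149019))) = Add(Rational(-34333, 357384), Rational(55911, 49673)) = Rational(18276273715, 17752335432) ≈ 1.0295)
P = 100 (P = Add(-4, 104) = 100)
Pow(Add(W, Function('x')(P)), Rational(1, 2)) = Pow(Add(Rational(18276273715, 17752335432), Pow(100, 2)), Rational(1, 2)) = Pow(Add(Rational(18276273715, 17752335432), 10000), Rational(1, 2)) = Pow(Rational(177541630593715, 17752335432), Rational(1, 2)) = Mul(Rational(1, 8876167716), Pow(787944644860965497752470, Rational(1, 2)))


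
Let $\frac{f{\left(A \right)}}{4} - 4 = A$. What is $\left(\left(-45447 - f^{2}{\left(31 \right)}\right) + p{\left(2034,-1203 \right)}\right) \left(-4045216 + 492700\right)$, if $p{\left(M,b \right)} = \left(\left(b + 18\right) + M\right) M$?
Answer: $-5903638586604$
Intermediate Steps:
$f{\left(A \right)} = 16 + 4 A$
$p{\left(M,b \right)} = M \left(18 + M + b\right)$ ($p{\left(M,b \right)} = \left(\left(18 + b\right) + M\right) M = \left(18 + M + b\right) M = M \left(18 + M + b\right)$)
$\left(\left(-45447 - f^{2}{\left(31 \right)}\right) + p{\left(2034,-1203 \right)}\right) \left(-4045216 + 492700\right) = \left(\left(-45447 - \left(16 + 4 \cdot 31\right)^{2}\right) + 2034 \left(18 + 2034 - 1203\right)\right) \left(-4045216 + 492700\right) = \left(\left(-45447 - \left(16 + 124\right)^{2}\right) + 2034 \cdot 849\right) \left(-3552516\right) = \left(\left(-45447 - 140^{2}\right) + 1726866\right) \left(-3552516\right) = \left(\left(-45447 - 19600\right) + 1726866\right) \left(-3552516\right) = \left(-65047 + 1726866\right) \left(-3552516\right) = 1661819 \left(-3552516\right) = -5903638586604$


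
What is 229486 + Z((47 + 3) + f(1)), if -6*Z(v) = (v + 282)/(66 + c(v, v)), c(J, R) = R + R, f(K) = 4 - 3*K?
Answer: 25702395/112 ≈ 2.2949e+5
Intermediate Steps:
c(J, R) = 2*R
Z(v) = -(282 + v)/(6*(66 + 2*v)) (Z(v) = -(v + 282)/(6*(66 + 2*v)) = -(282 + v)/(6*(66 + 2*v)))
229486 + Z((47 + 3) + f(1)) = 229486 + (-282 - ((47 + 3) + (4 - 3*1)))/(12*(33 + ((47 + 3) + (4 - 3*1)))) = 229486 + (-282 - (50 + (4 - 3)))/(12*(33 + (50 + (4 - 3)))) = 229486 + (-282 - (50 + 1))/(12*(33 + (50 + 1))) = 229486 + (-282 - 1*51)/(12*(33 + 51)) = 229486 + (1/12)*(-282 - 51)/84 = 229486 + (1/12)*(1/84)*(-333) = 229486 - 37/112 = 25702395/112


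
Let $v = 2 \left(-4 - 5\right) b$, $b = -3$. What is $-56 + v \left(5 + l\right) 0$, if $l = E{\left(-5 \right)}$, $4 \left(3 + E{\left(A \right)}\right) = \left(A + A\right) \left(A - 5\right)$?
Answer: $-56$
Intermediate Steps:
$E{\left(A \right)} = -3 + \frac{A \left(-5 + A\right)}{2}$ ($E{\left(A \right)} = -3 + \frac{\left(A + A\right) \left(A - 5\right)}{4} = -3 + \frac{2 A \left(-5 + A\right)}{4} = -3 + \frac{A \left(-5 + A\right)}{2}$)
$l = 22$ ($l = -3 + \frac{\left(-5\right)^{2}}{2} - - \frac{25}{2} = -3 + \frac{1}{2} \cdot 25 + \frac{25}{2} = -3 + \frac{25}{2} + \frac{25}{2} = 22$)
$v = 54$ ($v = 2 \left(-4 - 5\right) \left(-3\right) = 2 \left(-9\right) \left(-3\right) = \left(-18\right) \left(-3\right) = 54$)
$-56 + v \left(5 + l\right) 0 = -56 + 54 \left(5 + 22\right) 0 = -56 + 54 \cdot 27 \cdot 0 = -56 + 54 \cdot 0 = -56 + 0 = -56$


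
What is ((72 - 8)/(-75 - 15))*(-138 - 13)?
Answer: 4832/45 ≈ 107.38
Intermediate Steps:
((72 - 8)/(-75 - 15))*(-138 - 13) = (64/(-90))*(-151) = (64*(-1/90))*(-151) = -32/45*(-151) = 4832/45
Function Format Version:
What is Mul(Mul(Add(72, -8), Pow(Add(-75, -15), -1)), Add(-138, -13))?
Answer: Rational(4832, 45) ≈ 107.38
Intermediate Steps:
Mul(Mul(Add(72, -8), Pow(Add(-75, -15), -1)), Add(-138, -13)) = Mul(Mul(64, Pow(-90, -1)), -151) = Mul(Mul(64, Rational(-1, 90)), -151) = Mul(Rational(-32, 45), -151) = Rational(4832, 45)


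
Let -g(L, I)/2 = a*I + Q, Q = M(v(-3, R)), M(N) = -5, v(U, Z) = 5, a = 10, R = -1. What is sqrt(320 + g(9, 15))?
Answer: sqrt(30) ≈ 5.4772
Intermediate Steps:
Q = -5
g(L, I) = 10 - 20*I (g(L, I) = -2*(10*I - 5) = -2*(-5 + 10*I) = 10 - 20*I)
sqrt(320 + g(9, 15)) = sqrt(320 + (10 - 20*15)) = sqrt(320 + (10 - 300)) = sqrt(320 - 290) = sqrt(30)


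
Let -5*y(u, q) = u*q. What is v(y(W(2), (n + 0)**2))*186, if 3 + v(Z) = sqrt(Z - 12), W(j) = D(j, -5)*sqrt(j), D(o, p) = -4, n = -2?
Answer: -558 + 372*I*sqrt(75 - 20*sqrt(2))/5 ≈ -558.0 + 508.52*I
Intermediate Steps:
W(j) = -4*sqrt(j)
y(u, q) = -q*u/5 (y(u, q) = -u*q/5 = -q*u/5)
v(Z) = -3 + sqrt(-12 + Z) (v(Z) = -3 + sqrt(Z - 12) = -3 + sqrt(-12 + Z))
v(y(W(2), (n + 0)**2))*186 = (-3 + sqrt(-12 - (-2 + 0)**2*(-4*sqrt(2))/5))*186 = (-3 + sqrt(-12 - 1/5*(-2)**2*(-4*sqrt(2))))*186 = (-3 + sqrt(-12 - 1/5*4*(-4*sqrt(2))))*186 = (-3 + sqrt(-12 + 16*sqrt(2)/5))*186 = -558 + 186*sqrt(-12 + 16*sqrt(2)/5)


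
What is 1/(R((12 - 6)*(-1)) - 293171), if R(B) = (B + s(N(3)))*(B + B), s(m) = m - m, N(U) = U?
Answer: -1/293099 ≈ -3.4118e-6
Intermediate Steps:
s(m) = 0
R(B) = 2*B² (R(B) = (B + 0)*(B + B) = B*(2*B) = 2*B²)
1/(R((12 - 6)*(-1)) - 293171) = 1/(2*((12 - 6)*(-1))² - 293171) = 1/(2*(6*(-1))² - 293171) = 1/(2*(-6)² - 293171) = 1/(2*36 - 293171) = 1/(72 - 293171) = 1/(-293099) = -1/293099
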